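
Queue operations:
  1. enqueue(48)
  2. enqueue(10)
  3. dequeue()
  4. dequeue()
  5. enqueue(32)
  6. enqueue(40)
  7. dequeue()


enqueue(48) -> [48]
enqueue(10) -> [48, 10]
dequeue()->48, [10]
dequeue()->10, []
enqueue(32) -> [32]
enqueue(40) -> [32, 40]
dequeue()->32, [40]

Final queue: [40]


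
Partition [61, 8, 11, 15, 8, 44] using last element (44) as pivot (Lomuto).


Pivot: 44
  8 <= 44: swap -> [8, 61, 11, 15, 8, 44]
  11 <= 44: swap -> [8, 11, 61, 15, 8, 44]
  15 <= 44: swap -> [8, 11, 15, 61, 8, 44]
  8 <= 44: swap -> [8, 11, 15, 8, 61, 44]
Place pivot at 4: [8, 11, 15, 8, 44, 61]

Partitioned: [8, 11, 15, 8, 44, 61]


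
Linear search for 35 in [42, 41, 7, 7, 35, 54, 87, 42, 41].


i=0: 42!=35
i=1: 41!=35
i=2: 7!=35
i=3: 7!=35
i=4: 35==35 found!

Found at 4, 5 comps


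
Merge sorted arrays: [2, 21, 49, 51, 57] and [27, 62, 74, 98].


Take 2 from A
Take 21 from A
Take 27 from B
Take 49 from A
Take 51 from A
Take 57 from A

Merged: [2, 21, 27, 49, 51, 57, 62, 74, 98]


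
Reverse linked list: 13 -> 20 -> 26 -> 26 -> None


Step 1: curr=13, set curr.next=prev(None) | reversed so far: 13
Step 2: curr=20, set curr.next=prev(13) | reversed so far: 20 -> 13
Step 3: curr=26, set curr.next=prev(20) | reversed so far: 26 -> 20 -> 13
Step 4: curr=26, set curr.next=prev(26) | reversed so far: 26 -> 26 -> 20 -> 13

26 -> 26 -> 20 -> 13 -> None


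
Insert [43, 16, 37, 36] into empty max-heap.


Insert 43: [43]
Insert 16: [43, 16]
Insert 37: [43, 16, 37]
Insert 36: [43, 36, 37, 16]

Final heap: [43, 36, 37, 16]


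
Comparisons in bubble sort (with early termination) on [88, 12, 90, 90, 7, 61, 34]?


Algorithm: bubble sort (with early termination)
Input: [88, 12, 90, 90, 7, 61, 34]
Sorted: [7, 12, 34, 61, 88, 90, 90]

20


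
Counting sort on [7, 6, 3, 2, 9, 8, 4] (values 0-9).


Input: [7, 6, 3, 2, 9, 8, 4]
Counts: [0, 0, 1, 1, 1, 0, 1, 1, 1, 1]

Sorted: [2, 3, 4, 6, 7, 8, 9]


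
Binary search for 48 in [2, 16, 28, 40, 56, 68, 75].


Step 1: lo=0, hi=6, mid=3, val=40
Step 2: lo=4, hi=6, mid=5, val=68
Step 3: lo=4, hi=4, mid=4, val=56

Not found


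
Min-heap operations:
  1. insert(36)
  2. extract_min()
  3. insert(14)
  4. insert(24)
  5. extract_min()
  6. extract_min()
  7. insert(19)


insert(36) -> [36]
extract_min()->36, []
insert(14) -> [14]
insert(24) -> [14, 24]
extract_min()->14, [24]
extract_min()->24, []
insert(19) -> [19]

Final heap: [19]


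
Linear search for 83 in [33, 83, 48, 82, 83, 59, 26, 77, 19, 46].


i=0: 33!=83
i=1: 83==83 found!

Found at 1, 2 comps


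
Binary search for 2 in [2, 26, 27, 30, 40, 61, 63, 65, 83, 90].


Step 1: lo=0, hi=9, mid=4, val=40
Step 2: lo=0, hi=3, mid=1, val=26
Step 3: lo=0, hi=0, mid=0, val=2

Found at index 0


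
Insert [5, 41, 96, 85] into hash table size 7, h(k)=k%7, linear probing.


Insert 5: h=5 -> slot 5
Insert 41: h=6 -> slot 6
Insert 96: h=5, 2 probes -> slot 0
Insert 85: h=1 -> slot 1

Table: [96, 85, None, None, None, 5, 41]


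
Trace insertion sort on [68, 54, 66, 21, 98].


Initial: [68, 54, 66, 21, 98]
Insert 54: [54, 68, 66, 21, 98]
Insert 66: [54, 66, 68, 21, 98]
Insert 21: [21, 54, 66, 68, 98]
Insert 98: [21, 54, 66, 68, 98]

Sorted: [21, 54, 66, 68, 98]


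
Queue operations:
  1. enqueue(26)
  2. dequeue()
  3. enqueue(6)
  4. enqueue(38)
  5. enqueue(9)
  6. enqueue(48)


enqueue(26) -> [26]
dequeue()->26, []
enqueue(6) -> [6]
enqueue(38) -> [6, 38]
enqueue(9) -> [6, 38, 9]
enqueue(48) -> [6, 38, 9, 48]

Final queue: [6, 38, 9, 48]


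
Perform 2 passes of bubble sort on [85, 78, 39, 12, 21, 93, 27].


Initial: [85, 78, 39, 12, 21, 93, 27]
Pass 1: [78, 39, 12, 21, 85, 27, 93] (5 swaps)
Pass 2: [39, 12, 21, 78, 27, 85, 93] (4 swaps)

After 2 passes: [39, 12, 21, 78, 27, 85, 93]


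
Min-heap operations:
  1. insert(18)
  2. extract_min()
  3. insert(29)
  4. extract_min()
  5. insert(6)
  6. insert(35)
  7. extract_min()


insert(18) -> [18]
extract_min()->18, []
insert(29) -> [29]
extract_min()->29, []
insert(6) -> [6]
insert(35) -> [6, 35]
extract_min()->6, [35]

Final heap: [35]


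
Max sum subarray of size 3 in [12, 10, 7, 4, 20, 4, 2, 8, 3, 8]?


[0:3]: 29
[1:4]: 21
[2:5]: 31
[3:6]: 28
[4:7]: 26
[5:8]: 14
[6:9]: 13
[7:10]: 19

Max: 31 at [2:5]


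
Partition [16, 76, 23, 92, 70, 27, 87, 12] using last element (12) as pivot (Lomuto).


Pivot: 12
Place pivot at 0: [12, 76, 23, 92, 70, 27, 87, 16]

Partitioned: [12, 76, 23, 92, 70, 27, 87, 16]


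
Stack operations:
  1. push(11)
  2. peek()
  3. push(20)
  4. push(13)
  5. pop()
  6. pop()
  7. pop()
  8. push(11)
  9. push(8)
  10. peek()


push(11) -> [11]
peek()->11
push(20) -> [11, 20]
push(13) -> [11, 20, 13]
pop()->13, [11, 20]
pop()->20, [11]
pop()->11, []
push(11) -> [11]
push(8) -> [11, 8]
peek()->8

Final stack: [11, 8]


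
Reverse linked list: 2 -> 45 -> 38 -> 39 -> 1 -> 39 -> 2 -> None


Step 1: curr=2, set curr.next=prev(None) | reversed so far: 2
Step 2: curr=45, set curr.next=prev(2) | reversed so far: 45 -> 2
Step 3: curr=38, set curr.next=prev(45) | reversed so far: 38 -> 45 -> 2
Step 4: curr=39, set curr.next=prev(38) | reversed so far: 39 -> 38 -> 45 -> 2
Step 5: curr=1, set curr.next=prev(39) | reversed so far: 1 -> 39 -> 38 -> 45 -> 2
Step 6: curr=39, set curr.next=prev(1) | reversed so far: 39 -> 1 -> 39 -> 38 -> 45 -> 2
Step 7: curr=2, set curr.next=prev(39) | reversed so far: 2 -> 39 -> 1 -> 39 -> 38 -> 45 -> 2

2 -> 39 -> 1 -> 39 -> 38 -> 45 -> 2 -> None


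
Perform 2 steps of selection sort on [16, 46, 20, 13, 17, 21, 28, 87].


Initial: [16, 46, 20, 13, 17, 21, 28, 87]
Step 1: min=13 at 3
  Swap: [13, 46, 20, 16, 17, 21, 28, 87]
Step 2: min=16 at 3
  Swap: [13, 16, 20, 46, 17, 21, 28, 87]

After 2 steps: [13, 16, 20, 46, 17, 21, 28, 87]


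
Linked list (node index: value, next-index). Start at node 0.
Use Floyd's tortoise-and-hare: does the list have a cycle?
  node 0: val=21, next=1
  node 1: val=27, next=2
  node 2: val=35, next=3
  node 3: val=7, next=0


Floyd's tortoise (slow, +1) and hare (fast, +2):
  init: slow=0, fast=0
  step 1: slow=1, fast=2
  step 2: slow=2, fast=0
  step 3: slow=3, fast=2
  step 4: slow=0, fast=0
  slow == fast at node 0: cycle detected

Cycle: yes


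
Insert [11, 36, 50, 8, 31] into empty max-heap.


Insert 11: [11]
Insert 36: [36, 11]
Insert 50: [50, 11, 36]
Insert 8: [50, 11, 36, 8]
Insert 31: [50, 31, 36, 8, 11]

Final heap: [50, 31, 36, 8, 11]


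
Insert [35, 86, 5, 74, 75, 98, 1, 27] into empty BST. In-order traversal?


Insert 35: root
Insert 86: R from 35
Insert 5: L from 35
Insert 74: R from 35 -> L from 86
Insert 75: R from 35 -> L from 86 -> R from 74
Insert 98: R from 35 -> R from 86
Insert 1: L from 35 -> L from 5
Insert 27: L from 35 -> R from 5

In-order: [1, 5, 27, 35, 74, 75, 86, 98]


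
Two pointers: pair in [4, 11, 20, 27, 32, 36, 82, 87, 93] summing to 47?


lo=0(4)+hi=8(93)=97
lo=0(4)+hi=7(87)=91
lo=0(4)+hi=6(82)=86
lo=0(4)+hi=5(36)=40
lo=1(11)+hi=5(36)=47

Yes: 11+36=47


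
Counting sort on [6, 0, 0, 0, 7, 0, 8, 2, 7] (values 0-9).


Input: [6, 0, 0, 0, 7, 0, 8, 2, 7]
Counts: [4, 0, 1, 0, 0, 0, 1, 2, 1, 0]

Sorted: [0, 0, 0, 0, 2, 6, 7, 7, 8]


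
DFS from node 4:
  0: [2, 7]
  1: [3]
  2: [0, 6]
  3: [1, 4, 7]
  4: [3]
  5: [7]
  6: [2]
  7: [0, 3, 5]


Visit 4, push [3]
Visit 3, push [7, 1]
Visit 1, push []
Visit 7, push [5, 0]
Visit 0, push [2]
Visit 2, push [6]
Visit 6, push []
Visit 5, push []

DFS order: [4, 3, 1, 7, 0, 2, 6, 5]


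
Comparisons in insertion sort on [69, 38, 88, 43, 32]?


Algorithm: insertion sort
Input: [69, 38, 88, 43, 32]
Sorted: [32, 38, 43, 69, 88]

9


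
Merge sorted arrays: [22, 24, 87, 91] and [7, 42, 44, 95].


Take 7 from B
Take 22 from A
Take 24 from A
Take 42 from B
Take 44 from B
Take 87 from A
Take 91 from A

Merged: [7, 22, 24, 42, 44, 87, 91, 95]


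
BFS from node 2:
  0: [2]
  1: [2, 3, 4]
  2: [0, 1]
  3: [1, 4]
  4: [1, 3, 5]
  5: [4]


Visit 2, enqueue [0, 1]
Visit 0, enqueue []
Visit 1, enqueue [3, 4]
Visit 3, enqueue []
Visit 4, enqueue [5]
Visit 5, enqueue []

BFS order: [2, 0, 1, 3, 4, 5]


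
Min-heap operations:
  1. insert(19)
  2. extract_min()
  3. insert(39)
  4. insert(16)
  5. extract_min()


insert(19) -> [19]
extract_min()->19, []
insert(39) -> [39]
insert(16) -> [16, 39]
extract_min()->16, [39]

Final heap: [39]


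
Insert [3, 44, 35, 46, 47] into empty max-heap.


Insert 3: [3]
Insert 44: [44, 3]
Insert 35: [44, 3, 35]
Insert 46: [46, 44, 35, 3]
Insert 47: [47, 46, 35, 3, 44]

Final heap: [47, 46, 35, 3, 44]


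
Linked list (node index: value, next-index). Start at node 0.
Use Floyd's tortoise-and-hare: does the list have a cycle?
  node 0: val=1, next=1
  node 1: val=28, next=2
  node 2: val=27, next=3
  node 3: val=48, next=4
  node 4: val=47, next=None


Floyd's tortoise (slow, +1) and hare (fast, +2):
  init: slow=0, fast=0
  step 1: slow=1, fast=2
  step 2: slow=2, fast=4
  step 3: fast -> None, no cycle

Cycle: no


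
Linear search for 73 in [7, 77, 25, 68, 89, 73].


i=0: 7!=73
i=1: 77!=73
i=2: 25!=73
i=3: 68!=73
i=4: 89!=73
i=5: 73==73 found!

Found at 5, 6 comps


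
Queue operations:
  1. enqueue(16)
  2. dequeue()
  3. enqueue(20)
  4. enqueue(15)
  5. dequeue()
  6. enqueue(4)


enqueue(16) -> [16]
dequeue()->16, []
enqueue(20) -> [20]
enqueue(15) -> [20, 15]
dequeue()->20, [15]
enqueue(4) -> [15, 4]

Final queue: [15, 4]


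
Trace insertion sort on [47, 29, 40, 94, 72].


Initial: [47, 29, 40, 94, 72]
Insert 29: [29, 47, 40, 94, 72]
Insert 40: [29, 40, 47, 94, 72]
Insert 94: [29, 40, 47, 94, 72]
Insert 72: [29, 40, 47, 72, 94]

Sorted: [29, 40, 47, 72, 94]


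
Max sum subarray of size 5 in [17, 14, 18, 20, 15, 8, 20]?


[0:5]: 84
[1:6]: 75
[2:7]: 81

Max: 84 at [0:5]


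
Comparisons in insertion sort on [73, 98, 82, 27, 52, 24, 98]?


Algorithm: insertion sort
Input: [73, 98, 82, 27, 52, 24, 98]
Sorted: [24, 27, 52, 73, 82, 98, 98]

16


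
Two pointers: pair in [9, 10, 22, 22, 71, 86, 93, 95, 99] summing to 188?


lo=0(9)+hi=8(99)=108
lo=1(10)+hi=8(99)=109
lo=2(22)+hi=8(99)=121
lo=3(22)+hi=8(99)=121
lo=4(71)+hi=8(99)=170
lo=5(86)+hi=8(99)=185
lo=6(93)+hi=8(99)=192
lo=6(93)+hi=7(95)=188

Yes: 93+95=188


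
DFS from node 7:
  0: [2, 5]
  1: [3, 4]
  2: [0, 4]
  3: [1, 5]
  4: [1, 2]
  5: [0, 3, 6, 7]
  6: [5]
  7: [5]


Visit 7, push [5]
Visit 5, push [6, 3, 0]
Visit 0, push [2]
Visit 2, push [4]
Visit 4, push [1]
Visit 1, push [3]
Visit 3, push []
Visit 6, push []

DFS order: [7, 5, 0, 2, 4, 1, 3, 6]


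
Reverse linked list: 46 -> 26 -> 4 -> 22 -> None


Step 1: curr=46, set curr.next=prev(None) | reversed so far: 46
Step 2: curr=26, set curr.next=prev(46) | reversed so far: 26 -> 46
Step 3: curr=4, set curr.next=prev(26) | reversed so far: 4 -> 26 -> 46
Step 4: curr=22, set curr.next=prev(4) | reversed so far: 22 -> 4 -> 26 -> 46

22 -> 4 -> 26 -> 46 -> None


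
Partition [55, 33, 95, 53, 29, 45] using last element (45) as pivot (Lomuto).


Pivot: 45
  33 <= 45: swap -> [33, 55, 95, 53, 29, 45]
  29 <= 45: swap -> [33, 29, 95, 53, 55, 45]
Place pivot at 2: [33, 29, 45, 53, 55, 95]

Partitioned: [33, 29, 45, 53, 55, 95]


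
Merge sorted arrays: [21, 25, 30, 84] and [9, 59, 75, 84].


Take 9 from B
Take 21 from A
Take 25 from A
Take 30 from A
Take 59 from B
Take 75 from B
Take 84 from A

Merged: [9, 21, 25, 30, 59, 75, 84, 84]


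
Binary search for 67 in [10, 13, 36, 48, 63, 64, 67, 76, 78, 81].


Step 1: lo=0, hi=9, mid=4, val=63
Step 2: lo=5, hi=9, mid=7, val=76
Step 3: lo=5, hi=6, mid=5, val=64
Step 4: lo=6, hi=6, mid=6, val=67

Found at index 6


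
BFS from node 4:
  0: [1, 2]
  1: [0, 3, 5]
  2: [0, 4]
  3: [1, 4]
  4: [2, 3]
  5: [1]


Visit 4, enqueue [2, 3]
Visit 2, enqueue [0]
Visit 3, enqueue [1]
Visit 0, enqueue []
Visit 1, enqueue [5]
Visit 5, enqueue []

BFS order: [4, 2, 3, 0, 1, 5]


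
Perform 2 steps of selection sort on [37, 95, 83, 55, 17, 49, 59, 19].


Initial: [37, 95, 83, 55, 17, 49, 59, 19]
Step 1: min=17 at 4
  Swap: [17, 95, 83, 55, 37, 49, 59, 19]
Step 2: min=19 at 7
  Swap: [17, 19, 83, 55, 37, 49, 59, 95]

After 2 steps: [17, 19, 83, 55, 37, 49, 59, 95]


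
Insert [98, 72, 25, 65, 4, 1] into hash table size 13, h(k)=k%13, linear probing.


Insert 98: h=7 -> slot 7
Insert 72: h=7, 1 probes -> slot 8
Insert 25: h=12 -> slot 12
Insert 65: h=0 -> slot 0
Insert 4: h=4 -> slot 4
Insert 1: h=1 -> slot 1

Table: [65, 1, None, None, 4, None, None, 98, 72, None, None, None, 25]


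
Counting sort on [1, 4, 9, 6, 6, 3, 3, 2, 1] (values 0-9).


Input: [1, 4, 9, 6, 6, 3, 3, 2, 1]
Counts: [0, 2, 1, 2, 1, 0, 2, 0, 0, 1]

Sorted: [1, 1, 2, 3, 3, 4, 6, 6, 9]


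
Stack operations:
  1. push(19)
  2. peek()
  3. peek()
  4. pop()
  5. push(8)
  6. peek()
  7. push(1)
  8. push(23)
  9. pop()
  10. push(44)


push(19) -> [19]
peek()->19
peek()->19
pop()->19, []
push(8) -> [8]
peek()->8
push(1) -> [8, 1]
push(23) -> [8, 1, 23]
pop()->23, [8, 1]
push(44) -> [8, 1, 44]

Final stack: [8, 1, 44]


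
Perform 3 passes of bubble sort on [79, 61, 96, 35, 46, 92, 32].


Initial: [79, 61, 96, 35, 46, 92, 32]
Pass 1: [61, 79, 35, 46, 92, 32, 96] (5 swaps)
Pass 2: [61, 35, 46, 79, 32, 92, 96] (3 swaps)
Pass 3: [35, 46, 61, 32, 79, 92, 96] (3 swaps)

After 3 passes: [35, 46, 61, 32, 79, 92, 96]


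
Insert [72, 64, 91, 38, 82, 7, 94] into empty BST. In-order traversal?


Insert 72: root
Insert 64: L from 72
Insert 91: R from 72
Insert 38: L from 72 -> L from 64
Insert 82: R from 72 -> L from 91
Insert 7: L from 72 -> L from 64 -> L from 38
Insert 94: R from 72 -> R from 91

In-order: [7, 38, 64, 72, 82, 91, 94]


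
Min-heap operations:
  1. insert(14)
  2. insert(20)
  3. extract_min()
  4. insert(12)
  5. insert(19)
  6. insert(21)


insert(14) -> [14]
insert(20) -> [14, 20]
extract_min()->14, [20]
insert(12) -> [12, 20]
insert(19) -> [12, 20, 19]
insert(21) -> [12, 20, 19, 21]

Final heap: [12, 20, 19, 21]


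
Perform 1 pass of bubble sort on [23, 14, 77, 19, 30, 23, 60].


Initial: [23, 14, 77, 19, 30, 23, 60]
Pass 1: [14, 23, 19, 30, 23, 60, 77] (5 swaps)

After 1 pass: [14, 23, 19, 30, 23, 60, 77]


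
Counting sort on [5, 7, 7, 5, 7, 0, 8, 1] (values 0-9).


Input: [5, 7, 7, 5, 7, 0, 8, 1]
Counts: [1, 1, 0, 0, 0, 2, 0, 3, 1, 0]

Sorted: [0, 1, 5, 5, 7, 7, 7, 8]


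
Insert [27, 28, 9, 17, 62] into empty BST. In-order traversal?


Insert 27: root
Insert 28: R from 27
Insert 9: L from 27
Insert 17: L from 27 -> R from 9
Insert 62: R from 27 -> R from 28

In-order: [9, 17, 27, 28, 62]


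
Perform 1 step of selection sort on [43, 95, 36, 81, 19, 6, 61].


Initial: [43, 95, 36, 81, 19, 6, 61]
Step 1: min=6 at 5
  Swap: [6, 95, 36, 81, 19, 43, 61]

After 1 step: [6, 95, 36, 81, 19, 43, 61]


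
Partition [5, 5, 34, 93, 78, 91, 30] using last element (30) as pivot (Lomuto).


Pivot: 30
  5 <= 30: advance i (no swap)
  5 <= 30: advance i (no swap)
Place pivot at 2: [5, 5, 30, 93, 78, 91, 34]

Partitioned: [5, 5, 30, 93, 78, 91, 34]


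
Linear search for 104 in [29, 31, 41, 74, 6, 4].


i=0: 29!=104
i=1: 31!=104
i=2: 41!=104
i=3: 74!=104
i=4: 6!=104
i=5: 4!=104

Not found, 6 comps


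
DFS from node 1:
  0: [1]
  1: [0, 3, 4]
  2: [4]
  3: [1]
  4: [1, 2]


Visit 1, push [4, 3, 0]
Visit 0, push []
Visit 3, push []
Visit 4, push [2]
Visit 2, push []

DFS order: [1, 0, 3, 4, 2]


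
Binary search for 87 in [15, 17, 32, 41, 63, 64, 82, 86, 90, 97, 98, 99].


Step 1: lo=0, hi=11, mid=5, val=64
Step 2: lo=6, hi=11, mid=8, val=90
Step 3: lo=6, hi=7, mid=6, val=82
Step 4: lo=7, hi=7, mid=7, val=86

Not found


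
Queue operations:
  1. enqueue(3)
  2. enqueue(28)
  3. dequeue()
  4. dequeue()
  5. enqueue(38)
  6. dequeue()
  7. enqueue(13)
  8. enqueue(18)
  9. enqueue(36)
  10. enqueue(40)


enqueue(3) -> [3]
enqueue(28) -> [3, 28]
dequeue()->3, [28]
dequeue()->28, []
enqueue(38) -> [38]
dequeue()->38, []
enqueue(13) -> [13]
enqueue(18) -> [13, 18]
enqueue(36) -> [13, 18, 36]
enqueue(40) -> [13, 18, 36, 40]

Final queue: [13, 18, 36, 40]


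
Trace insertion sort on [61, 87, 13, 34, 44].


Initial: [61, 87, 13, 34, 44]
Insert 87: [61, 87, 13, 34, 44]
Insert 13: [13, 61, 87, 34, 44]
Insert 34: [13, 34, 61, 87, 44]
Insert 44: [13, 34, 44, 61, 87]

Sorted: [13, 34, 44, 61, 87]


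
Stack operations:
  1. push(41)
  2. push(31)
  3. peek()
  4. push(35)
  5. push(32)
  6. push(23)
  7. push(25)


push(41) -> [41]
push(31) -> [41, 31]
peek()->31
push(35) -> [41, 31, 35]
push(32) -> [41, 31, 35, 32]
push(23) -> [41, 31, 35, 32, 23]
push(25) -> [41, 31, 35, 32, 23, 25]

Final stack: [41, 31, 35, 32, 23, 25]


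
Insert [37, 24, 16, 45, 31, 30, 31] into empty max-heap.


Insert 37: [37]
Insert 24: [37, 24]
Insert 16: [37, 24, 16]
Insert 45: [45, 37, 16, 24]
Insert 31: [45, 37, 16, 24, 31]
Insert 30: [45, 37, 30, 24, 31, 16]
Insert 31: [45, 37, 31, 24, 31, 16, 30]

Final heap: [45, 37, 31, 24, 31, 16, 30]


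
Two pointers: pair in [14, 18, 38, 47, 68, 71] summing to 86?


lo=0(14)+hi=5(71)=85
lo=1(18)+hi=5(71)=89
lo=1(18)+hi=4(68)=86

Yes: 18+68=86


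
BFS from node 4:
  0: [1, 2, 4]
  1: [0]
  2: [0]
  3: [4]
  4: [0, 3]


Visit 4, enqueue [0, 3]
Visit 0, enqueue [1, 2]
Visit 3, enqueue []
Visit 1, enqueue []
Visit 2, enqueue []

BFS order: [4, 0, 3, 1, 2]


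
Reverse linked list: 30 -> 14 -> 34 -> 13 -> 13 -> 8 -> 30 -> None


Step 1: curr=30, set curr.next=prev(None) | reversed so far: 30
Step 2: curr=14, set curr.next=prev(30) | reversed so far: 14 -> 30
Step 3: curr=34, set curr.next=prev(14) | reversed so far: 34 -> 14 -> 30
Step 4: curr=13, set curr.next=prev(34) | reversed so far: 13 -> 34 -> 14 -> 30
Step 5: curr=13, set curr.next=prev(13) | reversed so far: 13 -> 13 -> 34 -> 14 -> 30
Step 6: curr=8, set curr.next=prev(13) | reversed so far: 8 -> 13 -> 13 -> 34 -> 14 -> 30
Step 7: curr=30, set curr.next=prev(8) | reversed so far: 30 -> 8 -> 13 -> 13 -> 34 -> 14 -> 30

30 -> 8 -> 13 -> 13 -> 34 -> 14 -> 30 -> None


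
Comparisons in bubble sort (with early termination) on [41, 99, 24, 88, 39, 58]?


Algorithm: bubble sort (with early termination)
Input: [41, 99, 24, 88, 39, 58]
Sorted: [24, 39, 41, 58, 88, 99]

14


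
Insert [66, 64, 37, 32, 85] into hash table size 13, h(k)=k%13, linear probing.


Insert 66: h=1 -> slot 1
Insert 64: h=12 -> slot 12
Insert 37: h=11 -> slot 11
Insert 32: h=6 -> slot 6
Insert 85: h=7 -> slot 7

Table: [None, 66, None, None, None, None, 32, 85, None, None, None, 37, 64]


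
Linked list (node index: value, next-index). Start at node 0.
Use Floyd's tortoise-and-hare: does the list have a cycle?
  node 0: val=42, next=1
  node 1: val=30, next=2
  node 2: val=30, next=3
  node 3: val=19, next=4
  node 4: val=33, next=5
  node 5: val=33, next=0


Floyd's tortoise (slow, +1) and hare (fast, +2):
  init: slow=0, fast=0
  step 1: slow=1, fast=2
  step 2: slow=2, fast=4
  step 3: slow=3, fast=0
  step 4: slow=4, fast=2
  step 5: slow=5, fast=4
  step 6: slow=0, fast=0
  slow == fast at node 0: cycle detected

Cycle: yes


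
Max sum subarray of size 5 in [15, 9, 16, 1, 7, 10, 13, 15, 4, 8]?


[0:5]: 48
[1:6]: 43
[2:7]: 47
[3:8]: 46
[4:9]: 49
[5:10]: 50

Max: 50 at [5:10]


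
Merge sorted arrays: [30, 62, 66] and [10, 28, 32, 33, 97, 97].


Take 10 from B
Take 28 from B
Take 30 from A
Take 32 from B
Take 33 from B
Take 62 from A
Take 66 from A

Merged: [10, 28, 30, 32, 33, 62, 66, 97, 97]


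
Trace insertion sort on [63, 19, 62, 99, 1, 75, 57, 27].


Initial: [63, 19, 62, 99, 1, 75, 57, 27]
Insert 19: [19, 63, 62, 99, 1, 75, 57, 27]
Insert 62: [19, 62, 63, 99, 1, 75, 57, 27]
Insert 99: [19, 62, 63, 99, 1, 75, 57, 27]
Insert 1: [1, 19, 62, 63, 99, 75, 57, 27]
Insert 75: [1, 19, 62, 63, 75, 99, 57, 27]
Insert 57: [1, 19, 57, 62, 63, 75, 99, 27]
Insert 27: [1, 19, 27, 57, 62, 63, 75, 99]

Sorted: [1, 19, 27, 57, 62, 63, 75, 99]


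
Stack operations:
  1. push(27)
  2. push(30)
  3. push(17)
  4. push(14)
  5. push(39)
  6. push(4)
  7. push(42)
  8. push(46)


push(27) -> [27]
push(30) -> [27, 30]
push(17) -> [27, 30, 17]
push(14) -> [27, 30, 17, 14]
push(39) -> [27, 30, 17, 14, 39]
push(4) -> [27, 30, 17, 14, 39, 4]
push(42) -> [27, 30, 17, 14, 39, 4, 42]
push(46) -> [27, 30, 17, 14, 39, 4, 42, 46]

Final stack: [27, 30, 17, 14, 39, 4, 42, 46]


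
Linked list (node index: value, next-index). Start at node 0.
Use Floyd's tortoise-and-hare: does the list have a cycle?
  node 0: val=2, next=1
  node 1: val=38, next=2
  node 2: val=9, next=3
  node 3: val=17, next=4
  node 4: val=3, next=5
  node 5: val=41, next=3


Floyd's tortoise (slow, +1) and hare (fast, +2):
  init: slow=0, fast=0
  step 1: slow=1, fast=2
  step 2: slow=2, fast=4
  step 3: slow=3, fast=3
  slow == fast at node 3: cycle detected

Cycle: yes


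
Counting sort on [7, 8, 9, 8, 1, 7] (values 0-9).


Input: [7, 8, 9, 8, 1, 7]
Counts: [0, 1, 0, 0, 0, 0, 0, 2, 2, 1]

Sorted: [1, 7, 7, 8, 8, 9]


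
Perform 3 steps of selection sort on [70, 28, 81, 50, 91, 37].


Initial: [70, 28, 81, 50, 91, 37]
Step 1: min=28 at 1
  Swap: [28, 70, 81, 50, 91, 37]
Step 2: min=37 at 5
  Swap: [28, 37, 81, 50, 91, 70]
Step 3: min=50 at 3
  Swap: [28, 37, 50, 81, 91, 70]

After 3 steps: [28, 37, 50, 81, 91, 70]


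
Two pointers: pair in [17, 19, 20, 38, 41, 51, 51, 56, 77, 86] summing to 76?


lo=0(17)+hi=9(86)=103
lo=0(17)+hi=8(77)=94
lo=0(17)+hi=7(56)=73
lo=1(19)+hi=7(56)=75
lo=2(20)+hi=7(56)=76

Yes: 20+56=76


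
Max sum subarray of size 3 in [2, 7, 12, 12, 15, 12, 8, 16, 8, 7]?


[0:3]: 21
[1:4]: 31
[2:5]: 39
[3:6]: 39
[4:7]: 35
[5:8]: 36
[6:9]: 32
[7:10]: 31

Max: 39 at [2:5]


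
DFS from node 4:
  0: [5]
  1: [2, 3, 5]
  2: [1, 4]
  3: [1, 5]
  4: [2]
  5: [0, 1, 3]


Visit 4, push [2]
Visit 2, push [1]
Visit 1, push [5, 3]
Visit 3, push [5]
Visit 5, push [0]
Visit 0, push []

DFS order: [4, 2, 1, 3, 5, 0]


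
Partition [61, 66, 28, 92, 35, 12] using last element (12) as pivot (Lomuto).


Pivot: 12
Place pivot at 0: [12, 66, 28, 92, 35, 61]

Partitioned: [12, 66, 28, 92, 35, 61]


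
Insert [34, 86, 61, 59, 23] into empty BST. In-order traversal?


Insert 34: root
Insert 86: R from 34
Insert 61: R from 34 -> L from 86
Insert 59: R from 34 -> L from 86 -> L from 61
Insert 23: L from 34

In-order: [23, 34, 59, 61, 86]


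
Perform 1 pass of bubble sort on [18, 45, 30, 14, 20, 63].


Initial: [18, 45, 30, 14, 20, 63]
Pass 1: [18, 30, 14, 20, 45, 63] (3 swaps)

After 1 pass: [18, 30, 14, 20, 45, 63]


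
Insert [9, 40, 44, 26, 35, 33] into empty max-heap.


Insert 9: [9]
Insert 40: [40, 9]
Insert 44: [44, 9, 40]
Insert 26: [44, 26, 40, 9]
Insert 35: [44, 35, 40, 9, 26]
Insert 33: [44, 35, 40, 9, 26, 33]

Final heap: [44, 35, 40, 9, 26, 33]


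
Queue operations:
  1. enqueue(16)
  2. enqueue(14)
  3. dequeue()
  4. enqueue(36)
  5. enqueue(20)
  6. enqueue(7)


enqueue(16) -> [16]
enqueue(14) -> [16, 14]
dequeue()->16, [14]
enqueue(36) -> [14, 36]
enqueue(20) -> [14, 36, 20]
enqueue(7) -> [14, 36, 20, 7]

Final queue: [14, 36, 20, 7]


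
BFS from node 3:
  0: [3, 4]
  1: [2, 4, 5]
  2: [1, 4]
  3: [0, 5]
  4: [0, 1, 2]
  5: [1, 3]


Visit 3, enqueue [0, 5]
Visit 0, enqueue [4]
Visit 5, enqueue [1]
Visit 4, enqueue [2]
Visit 1, enqueue []
Visit 2, enqueue []

BFS order: [3, 0, 5, 4, 1, 2]


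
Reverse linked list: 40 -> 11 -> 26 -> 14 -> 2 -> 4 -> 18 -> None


Step 1: curr=40, set curr.next=prev(None) | reversed so far: 40
Step 2: curr=11, set curr.next=prev(40) | reversed so far: 11 -> 40
Step 3: curr=26, set curr.next=prev(11) | reversed so far: 26 -> 11 -> 40
Step 4: curr=14, set curr.next=prev(26) | reversed so far: 14 -> 26 -> 11 -> 40
Step 5: curr=2, set curr.next=prev(14) | reversed so far: 2 -> 14 -> 26 -> 11 -> 40
Step 6: curr=4, set curr.next=prev(2) | reversed so far: 4 -> 2 -> 14 -> 26 -> 11 -> 40
Step 7: curr=18, set curr.next=prev(4) | reversed so far: 18 -> 4 -> 2 -> 14 -> 26 -> 11 -> 40

18 -> 4 -> 2 -> 14 -> 26 -> 11 -> 40 -> None


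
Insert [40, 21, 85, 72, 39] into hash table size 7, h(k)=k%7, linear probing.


Insert 40: h=5 -> slot 5
Insert 21: h=0 -> slot 0
Insert 85: h=1 -> slot 1
Insert 72: h=2 -> slot 2
Insert 39: h=4 -> slot 4

Table: [21, 85, 72, None, 39, 40, None]


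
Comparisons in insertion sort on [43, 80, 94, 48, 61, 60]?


Algorithm: insertion sort
Input: [43, 80, 94, 48, 61, 60]
Sorted: [43, 48, 60, 61, 80, 94]

12


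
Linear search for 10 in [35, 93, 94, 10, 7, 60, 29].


i=0: 35!=10
i=1: 93!=10
i=2: 94!=10
i=3: 10==10 found!

Found at 3, 4 comps


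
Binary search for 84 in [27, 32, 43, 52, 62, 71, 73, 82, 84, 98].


Step 1: lo=0, hi=9, mid=4, val=62
Step 2: lo=5, hi=9, mid=7, val=82
Step 3: lo=8, hi=9, mid=8, val=84

Found at index 8


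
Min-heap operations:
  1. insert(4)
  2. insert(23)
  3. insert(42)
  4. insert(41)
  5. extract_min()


insert(4) -> [4]
insert(23) -> [4, 23]
insert(42) -> [4, 23, 42]
insert(41) -> [4, 23, 42, 41]
extract_min()->4, [23, 41, 42]

Final heap: [23, 41, 42]


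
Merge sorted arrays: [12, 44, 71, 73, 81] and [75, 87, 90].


Take 12 from A
Take 44 from A
Take 71 from A
Take 73 from A
Take 75 from B
Take 81 from A

Merged: [12, 44, 71, 73, 75, 81, 87, 90]


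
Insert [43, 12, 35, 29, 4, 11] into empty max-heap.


Insert 43: [43]
Insert 12: [43, 12]
Insert 35: [43, 12, 35]
Insert 29: [43, 29, 35, 12]
Insert 4: [43, 29, 35, 12, 4]
Insert 11: [43, 29, 35, 12, 4, 11]

Final heap: [43, 29, 35, 12, 4, 11]


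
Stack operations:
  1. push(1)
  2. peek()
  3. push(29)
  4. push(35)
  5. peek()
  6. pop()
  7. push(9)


push(1) -> [1]
peek()->1
push(29) -> [1, 29]
push(35) -> [1, 29, 35]
peek()->35
pop()->35, [1, 29]
push(9) -> [1, 29, 9]

Final stack: [1, 29, 9]


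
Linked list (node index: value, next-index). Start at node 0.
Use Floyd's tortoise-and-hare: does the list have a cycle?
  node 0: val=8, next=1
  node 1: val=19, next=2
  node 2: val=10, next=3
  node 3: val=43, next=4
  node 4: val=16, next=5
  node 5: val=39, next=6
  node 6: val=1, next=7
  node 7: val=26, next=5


Floyd's tortoise (slow, +1) and hare (fast, +2):
  init: slow=0, fast=0
  step 1: slow=1, fast=2
  step 2: slow=2, fast=4
  step 3: slow=3, fast=6
  step 4: slow=4, fast=5
  step 5: slow=5, fast=7
  step 6: slow=6, fast=6
  slow == fast at node 6: cycle detected

Cycle: yes


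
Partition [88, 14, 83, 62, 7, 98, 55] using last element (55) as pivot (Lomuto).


Pivot: 55
  14 <= 55: swap -> [14, 88, 83, 62, 7, 98, 55]
  7 <= 55: swap -> [14, 7, 83, 62, 88, 98, 55]
Place pivot at 2: [14, 7, 55, 62, 88, 98, 83]

Partitioned: [14, 7, 55, 62, 88, 98, 83]


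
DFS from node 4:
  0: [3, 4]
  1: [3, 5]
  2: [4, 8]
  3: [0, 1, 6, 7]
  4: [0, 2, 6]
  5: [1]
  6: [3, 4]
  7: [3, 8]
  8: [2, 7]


Visit 4, push [6, 2, 0]
Visit 0, push [3]
Visit 3, push [7, 6, 1]
Visit 1, push [5]
Visit 5, push []
Visit 6, push []
Visit 7, push [8]
Visit 8, push [2]
Visit 2, push []

DFS order: [4, 0, 3, 1, 5, 6, 7, 8, 2]


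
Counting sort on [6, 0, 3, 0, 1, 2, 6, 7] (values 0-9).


Input: [6, 0, 3, 0, 1, 2, 6, 7]
Counts: [2, 1, 1, 1, 0, 0, 2, 1, 0, 0]

Sorted: [0, 0, 1, 2, 3, 6, 6, 7]


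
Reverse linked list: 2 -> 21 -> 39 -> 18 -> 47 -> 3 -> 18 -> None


Step 1: curr=2, set curr.next=prev(None) | reversed so far: 2
Step 2: curr=21, set curr.next=prev(2) | reversed so far: 21 -> 2
Step 3: curr=39, set curr.next=prev(21) | reversed so far: 39 -> 21 -> 2
Step 4: curr=18, set curr.next=prev(39) | reversed so far: 18 -> 39 -> 21 -> 2
Step 5: curr=47, set curr.next=prev(18) | reversed so far: 47 -> 18 -> 39 -> 21 -> 2
Step 6: curr=3, set curr.next=prev(47) | reversed so far: 3 -> 47 -> 18 -> 39 -> 21 -> 2
Step 7: curr=18, set curr.next=prev(3) | reversed so far: 18 -> 3 -> 47 -> 18 -> 39 -> 21 -> 2

18 -> 3 -> 47 -> 18 -> 39 -> 21 -> 2 -> None


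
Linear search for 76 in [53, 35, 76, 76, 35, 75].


i=0: 53!=76
i=1: 35!=76
i=2: 76==76 found!

Found at 2, 3 comps


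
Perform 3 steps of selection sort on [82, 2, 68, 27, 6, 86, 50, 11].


Initial: [82, 2, 68, 27, 6, 86, 50, 11]
Step 1: min=2 at 1
  Swap: [2, 82, 68, 27, 6, 86, 50, 11]
Step 2: min=6 at 4
  Swap: [2, 6, 68, 27, 82, 86, 50, 11]
Step 3: min=11 at 7
  Swap: [2, 6, 11, 27, 82, 86, 50, 68]

After 3 steps: [2, 6, 11, 27, 82, 86, 50, 68]


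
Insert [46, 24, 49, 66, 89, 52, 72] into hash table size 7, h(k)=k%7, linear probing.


Insert 46: h=4 -> slot 4
Insert 24: h=3 -> slot 3
Insert 49: h=0 -> slot 0
Insert 66: h=3, 2 probes -> slot 5
Insert 89: h=5, 1 probes -> slot 6
Insert 52: h=3, 5 probes -> slot 1
Insert 72: h=2 -> slot 2

Table: [49, 52, 72, 24, 46, 66, 89]


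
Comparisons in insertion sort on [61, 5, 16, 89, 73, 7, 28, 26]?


Algorithm: insertion sort
Input: [61, 5, 16, 89, 73, 7, 28, 26]
Sorted: [5, 7, 16, 26, 28, 61, 73, 89]

20


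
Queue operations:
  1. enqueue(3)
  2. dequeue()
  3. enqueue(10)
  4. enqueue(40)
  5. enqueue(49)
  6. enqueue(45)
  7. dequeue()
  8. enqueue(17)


enqueue(3) -> [3]
dequeue()->3, []
enqueue(10) -> [10]
enqueue(40) -> [10, 40]
enqueue(49) -> [10, 40, 49]
enqueue(45) -> [10, 40, 49, 45]
dequeue()->10, [40, 49, 45]
enqueue(17) -> [40, 49, 45, 17]

Final queue: [40, 49, 45, 17]


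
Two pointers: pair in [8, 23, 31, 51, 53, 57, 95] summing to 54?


lo=0(8)+hi=6(95)=103
lo=0(8)+hi=5(57)=65
lo=0(8)+hi=4(53)=61
lo=0(8)+hi=3(51)=59
lo=0(8)+hi=2(31)=39
lo=1(23)+hi=2(31)=54

Yes: 23+31=54


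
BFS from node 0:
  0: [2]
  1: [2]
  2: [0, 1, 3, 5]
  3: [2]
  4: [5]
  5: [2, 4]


Visit 0, enqueue [2]
Visit 2, enqueue [1, 3, 5]
Visit 1, enqueue []
Visit 3, enqueue []
Visit 5, enqueue [4]
Visit 4, enqueue []

BFS order: [0, 2, 1, 3, 5, 4]


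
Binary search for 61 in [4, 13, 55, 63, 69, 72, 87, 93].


Step 1: lo=0, hi=7, mid=3, val=63
Step 2: lo=0, hi=2, mid=1, val=13
Step 3: lo=2, hi=2, mid=2, val=55

Not found


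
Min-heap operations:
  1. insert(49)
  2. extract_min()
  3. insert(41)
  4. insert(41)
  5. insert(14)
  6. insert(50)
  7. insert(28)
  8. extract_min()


insert(49) -> [49]
extract_min()->49, []
insert(41) -> [41]
insert(41) -> [41, 41]
insert(14) -> [14, 41, 41]
insert(50) -> [14, 41, 41, 50]
insert(28) -> [14, 28, 41, 50, 41]
extract_min()->14, [28, 41, 41, 50]

Final heap: [28, 41, 41, 50]


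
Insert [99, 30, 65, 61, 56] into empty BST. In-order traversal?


Insert 99: root
Insert 30: L from 99
Insert 65: L from 99 -> R from 30
Insert 61: L from 99 -> R from 30 -> L from 65
Insert 56: L from 99 -> R from 30 -> L from 65 -> L from 61

In-order: [30, 56, 61, 65, 99]


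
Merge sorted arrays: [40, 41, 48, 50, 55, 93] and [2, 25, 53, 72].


Take 2 from B
Take 25 from B
Take 40 from A
Take 41 from A
Take 48 from A
Take 50 from A
Take 53 from B
Take 55 from A
Take 72 from B

Merged: [2, 25, 40, 41, 48, 50, 53, 55, 72, 93]


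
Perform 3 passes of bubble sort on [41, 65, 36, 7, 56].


Initial: [41, 65, 36, 7, 56]
Pass 1: [41, 36, 7, 56, 65] (3 swaps)
Pass 2: [36, 7, 41, 56, 65] (2 swaps)
Pass 3: [7, 36, 41, 56, 65] (1 swaps)

After 3 passes: [7, 36, 41, 56, 65]


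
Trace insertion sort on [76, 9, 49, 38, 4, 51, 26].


Initial: [76, 9, 49, 38, 4, 51, 26]
Insert 9: [9, 76, 49, 38, 4, 51, 26]
Insert 49: [9, 49, 76, 38, 4, 51, 26]
Insert 38: [9, 38, 49, 76, 4, 51, 26]
Insert 4: [4, 9, 38, 49, 76, 51, 26]
Insert 51: [4, 9, 38, 49, 51, 76, 26]
Insert 26: [4, 9, 26, 38, 49, 51, 76]

Sorted: [4, 9, 26, 38, 49, 51, 76]


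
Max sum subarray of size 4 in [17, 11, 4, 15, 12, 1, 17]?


[0:4]: 47
[1:5]: 42
[2:6]: 32
[3:7]: 45

Max: 47 at [0:4]


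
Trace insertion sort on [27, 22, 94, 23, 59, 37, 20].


Initial: [27, 22, 94, 23, 59, 37, 20]
Insert 22: [22, 27, 94, 23, 59, 37, 20]
Insert 94: [22, 27, 94, 23, 59, 37, 20]
Insert 23: [22, 23, 27, 94, 59, 37, 20]
Insert 59: [22, 23, 27, 59, 94, 37, 20]
Insert 37: [22, 23, 27, 37, 59, 94, 20]
Insert 20: [20, 22, 23, 27, 37, 59, 94]

Sorted: [20, 22, 23, 27, 37, 59, 94]


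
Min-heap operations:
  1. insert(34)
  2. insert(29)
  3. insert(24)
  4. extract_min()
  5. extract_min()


insert(34) -> [34]
insert(29) -> [29, 34]
insert(24) -> [24, 34, 29]
extract_min()->24, [29, 34]
extract_min()->29, [34]

Final heap: [34]


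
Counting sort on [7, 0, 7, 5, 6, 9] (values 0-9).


Input: [7, 0, 7, 5, 6, 9]
Counts: [1, 0, 0, 0, 0, 1, 1, 2, 0, 1]

Sorted: [0, 5, 6, 7, 7, 9]


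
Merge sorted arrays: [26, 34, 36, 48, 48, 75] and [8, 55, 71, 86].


Take 8 from B
Take 26 from A
Take 34 from A
Take 36 from A
Take 48 from A
Take 48 from A
Take 55 from B
Take 71 from B
Take 75 from A

Merged: [8, 26, 34, 36, 48, 48, 55, 71, 75, 86]


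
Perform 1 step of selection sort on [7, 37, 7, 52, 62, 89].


Initial: [7, 37, 7, 52, 62, 89]
Step 1: min=7 at 0
  Swap: [7, 37, 7, 52, 62, 89]

After 1 step: [7, 37, 7, 52, 62, 89]


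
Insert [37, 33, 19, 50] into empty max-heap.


Insert 37: [37]
Insert 33: [37, 33]
Insert 19: [37, 33, 19]
Insert 50: [50, 37, 19, 33]

Final heap: [50, 37, 19, 33]


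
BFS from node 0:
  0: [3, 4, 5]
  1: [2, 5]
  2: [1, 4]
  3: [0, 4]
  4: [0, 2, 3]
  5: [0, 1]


Visit 0, enqueue [3, 4, 5]
Visit 3, enqueue []
Visit 4, enqueue [2]
Visit 5, enqueue [1]
Visit 2, enqueue []
Visit 1, enqueue []

BFS order: [0, 3, 4, 5, 2, 1]


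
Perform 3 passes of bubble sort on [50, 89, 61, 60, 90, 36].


Initial: [50, 89, 61, 60, 90, 36]
Pass 1: [50, 61, 60, 89, 36, 90] (3 swaps)
Pass 2: [50, 60, 61, 36, 89, 90] (2 swaps)
Pass 3: [50, 60, 36, 61, 89, 90] (1 swaps)

After 3 passes: [50, 60, 36, 61, 89, 90]


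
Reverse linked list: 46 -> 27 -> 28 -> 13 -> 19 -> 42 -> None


Step 1: curr=46, set curr.next=prev(None) | reversed so far: 46
Step 2: curr=27, set curr.next=prev(46) | reversed so far: 27 -> 46
Step 3: curr=28, set curr.next=prev(27) | reversed so far: 28 -> 27 -> 46
Step 4: curr=13, set curr.next=prev(28) | reversed so far: 13 -> 28 -> 27 -> 46
Step 5: curr=19, set curr.next=prev(13) | reversed so far: 19 -> 13 -> 28 -> 27 -> 46
Step 6: curr=42, set curr.next=prev(19) | reversed so far: 42 -> 19 -> 13 -> 28 -> 27 -> 46

42 -> 19 -> 13 -> 28 -> 27 -> 46 -> None


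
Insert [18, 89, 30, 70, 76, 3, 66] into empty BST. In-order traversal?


Insert 18: root
Insert 89: R from 18
Insert 30: R from 18 -> L from 89
Insert 70: R from 18 -> L from 89 -> R from 30
Insert 76: R from 18 -> L from 89 -> R from 30 -> R from 70
Insert 3: L from 18
Insert 66: R from 18 -> L from 89 -> R from 30 -> L from 70

In-order: [3, 18, 30, 66, 70, 76, 89]


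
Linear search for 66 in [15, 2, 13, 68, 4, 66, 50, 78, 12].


i=0: 15!=66
i=1: 2!=66
i=2: 13!=66
i=3: 68!=66
i=4: 4!=66
i=5: 66==66 found!

Found at 5, 6 comps


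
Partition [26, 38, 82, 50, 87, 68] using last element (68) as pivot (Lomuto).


Pivot: 68
  26 <= 68: advance i (no swap)
  38 <= 68: advance i (no swap)
  50 <= 68: swap -> [26, 38, 50, 82, 87, 68]
Place pivot at 3: [26, 38, 50, 68, 87, 82]

Partitioned: [26, 38, 50, 68, 87, 82]


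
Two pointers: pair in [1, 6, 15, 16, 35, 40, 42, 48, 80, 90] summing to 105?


lo=0(1)+hi=9(90)=91
lo=1(6)+hi=9(90)=96
lo=2(15)+hi=9(90)=105

Yes: 15+90=105


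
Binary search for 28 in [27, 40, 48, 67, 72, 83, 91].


Step 1: lo=0, hi=6, mid=3, val=67
Step 2: lo=0, hi=2, mid=1, val=40
Step 3: lo=0, hi=0, mid=0, val=27

Not found


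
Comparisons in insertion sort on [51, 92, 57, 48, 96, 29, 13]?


Algorithm: insertion sort
Input: [51, 92, 57, 48, 96, 29, 13]
Sorted: [13, 29, 48, 51, 57, 92, 96]

18


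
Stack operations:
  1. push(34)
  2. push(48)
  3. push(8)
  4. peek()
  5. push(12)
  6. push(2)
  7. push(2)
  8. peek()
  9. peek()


push(34) -> [34]
push(48) -> [34, 48]
push(8) -> [34, 48, 8]
peek()->8
push(12) -> [34, 48, 8, 12]
push(2) -> [34, 48, 8, 12, 2]
push(2) -> [34, 48, 8, 12, 2, 2]
peek()->2
peek()->2

Final stack: [34, 48, 8, 12, 2, 2]


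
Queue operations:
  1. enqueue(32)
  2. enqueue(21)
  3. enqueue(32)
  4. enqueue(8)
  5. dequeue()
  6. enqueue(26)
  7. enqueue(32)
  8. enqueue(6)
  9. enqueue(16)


enqueue(32) -> [32]
enqueue(21) -> [32, 21]
enqueue(32) -> [32, 21, 32]
enqueue(8) -> [32, 21, 32, 8]
dequeue()->32, [21, 32, 8]
enqueue(26) -> [21, 32, 8, 26]
enqueue(32) -> [21, 32, 8, 26, 32]
enqueue(6) -> [21, 32, 8, 26, 32, 6]
enqueue(16) -> [21, 32, 8, 26, 32, 6, 16]

Final queue: [21, 32, 8, 26, 32, 6, 16]


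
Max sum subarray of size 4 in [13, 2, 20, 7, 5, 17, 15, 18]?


[0:4]: 42
[1:5]: 34
[2:6]: 49
[3:7]: 44
[4:8]: 55

Max: 55 at [4:8]


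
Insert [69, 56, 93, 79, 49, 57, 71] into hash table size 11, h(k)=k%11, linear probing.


Insert 69: h=3 -> slot 3
Insert 56: h=1 -> slot 1
Insert 93: h=5 -> slot 5
Insert 79: h=2 -> slot 2
Insert 49: h=5, 1 probes -> slot 6
Insert 57: h=2, 2 probes -> slot 4
Insert 71: h=5, 2 probes -> slot 7

Table: [None, 56, 79, 69, 57, 93, 49, 71, None, None, None]


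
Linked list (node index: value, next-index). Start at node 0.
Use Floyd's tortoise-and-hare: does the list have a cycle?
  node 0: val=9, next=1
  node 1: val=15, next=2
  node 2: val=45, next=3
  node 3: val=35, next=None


Floyd's tortoise (slow, +1) and hare (fast, +2):
  init: slow=0, fast=0
  step 1: slow=1, fast=2
  step 2: fast 2->3->None, no cycle

Cycle: no


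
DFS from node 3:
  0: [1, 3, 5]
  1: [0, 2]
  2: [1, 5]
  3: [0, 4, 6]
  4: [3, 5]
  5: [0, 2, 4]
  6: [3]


Visit 3, push [6, 4, 0]
Visit 0, push [5, 1]
Visit 1, push [2]
Visit 2, push [5]
Visit 5, push [4]
Visit 4, push []
Visit 6, push []

DFS order: [3, 0, 1, 2, 5, 4, 6]


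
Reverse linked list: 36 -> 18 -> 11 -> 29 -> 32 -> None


Step 1: curr=36, set curr.next=prev(None) | reversed so far: 36
Step 2: curr=18, set curr.next=prev(36) | reversed so far: 18 -> 36
Step 3: curr=11, set curr.next=prev(18) | reversed so far: 11 -> 18 -> 36
Step 4: curr=29, set curr.next=prev(11) | reversed so far: 29 -> 11 -> 18 -> 36
Step 5: curr=32, set curr.next=prev(29) | reversed so far: 32 -> 29 -> 11 -> 18 -> 36

32 -> 29 -> 11 -> 18 -> 36 -> None


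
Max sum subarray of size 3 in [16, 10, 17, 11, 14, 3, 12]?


[0:3]: 43
[1:4]: 38
[2:5]: 42
[3:6]: 28
[4:7]: 29

Max: 43 at [0:3]


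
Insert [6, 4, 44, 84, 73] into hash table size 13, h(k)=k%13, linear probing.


Insert 6: h=6 -> slot 6
Insert 4: h=4 -> slot 4
Insert 44: h=5 -> slot 5
Insert 84: h=6, 1 probes -> slot 7
Insert 73: h=8 -> slot 8

Table: [None, None, None, None, 4, 44, 6, 84, 73, None, None, None, None]


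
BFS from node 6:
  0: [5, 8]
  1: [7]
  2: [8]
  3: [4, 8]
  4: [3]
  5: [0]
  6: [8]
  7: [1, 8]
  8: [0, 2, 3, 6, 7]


Visit 6, enqueue [8]
Visit 8, enqueue [0, 2, 3, 7]
Visit 0, enqueue [5]
Visit 2, enqueue []
Visit 3, enqueue [4]
Visit 7, enqueue [1]
Visit 5, enqueue []
Visit 4, enqueue []
Visit 1, enqueue []

BFS order: [6, 8, 0, 2, 3, 7, 5, 4, 1]


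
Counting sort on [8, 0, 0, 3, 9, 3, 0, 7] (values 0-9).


Input: [8, 0, 0, 3, 9, 3, 0, 7]
Counts: [3, 0, 0, 2, 0, 0, 0, 1, 1, 1]

Sorted: [0, 0, 0, 3, 3, 7, 8, 9]


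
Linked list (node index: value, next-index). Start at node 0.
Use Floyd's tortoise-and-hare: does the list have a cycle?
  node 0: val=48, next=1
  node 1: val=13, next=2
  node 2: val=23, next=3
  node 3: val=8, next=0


Floyd's tortoise (slow, +1) and hare (fast, +2):
  init: slow=0, fast=0
  step 1: slow=1, fast=2
  step 2: slow=2, fast=0
  step 3: slow=3, fast=2
  step 4: slow=0, fast=0
  slow == fast at node 0: cycle detected

Cycle: yes


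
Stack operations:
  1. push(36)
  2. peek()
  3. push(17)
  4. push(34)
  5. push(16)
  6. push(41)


push(36) -> [36]
peek()->36
push(17) -> [36, 17]
push(34) -> [36, 17, 34]
push(16) -> [36, 17, 34, 16]
push(41) -> [36, 17, 34, 16, 41]

Final stack: [36, 17, 34, 16, 41]
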